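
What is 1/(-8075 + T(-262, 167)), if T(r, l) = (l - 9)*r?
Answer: -1/49471 ≈ -2.0214e-5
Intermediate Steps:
T(r, l) = r*(-9 + l) (T(r, l) = (-9 + l)*r = r*(-9 + l))
1/(-8075 + T(-262, 167)) = 1/(-8075 - 262*(-9 + 167)) = 1/(-8075 - 262*158) = 1/(-8075 - 41396) = 1/(-49471) = -1/49471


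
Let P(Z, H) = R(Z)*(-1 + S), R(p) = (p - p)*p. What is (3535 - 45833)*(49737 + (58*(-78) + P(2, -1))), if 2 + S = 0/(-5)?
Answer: -1912419474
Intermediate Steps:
R(p) = 0 (R(p) = 0*p = 0)
S = -2 (S = -2 + 0/(-5) = -2 + 0*(-⅕) = -2 + 0 = -2)
P(Z, H) = 0 (P(Z, H) = 0*(-1 - 2) = 0*(-3) = 0)
(3535 - 45833)*(49737 + (58*(-78) + P(2, -1))) = (3535 - 45833)*(49737 + (58*(-78) + 0)) = -42298*(49737 + (-4524 + 0)) = -42298*(49737 - 4524) = -42298*45213 = -1912419474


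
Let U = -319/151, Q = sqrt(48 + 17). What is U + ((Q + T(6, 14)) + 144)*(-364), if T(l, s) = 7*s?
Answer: -13301607/151 - 364*sqrt(65) ≈ -91025.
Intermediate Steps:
Q = sqrt(65) ≈ 8.0623
U = -319/151 (U = -319*1/151 = -319/151 ≈ -2.1126)
U + ((Q + T(6, 14)) + 144)*(-364) = -319/151 + ((sqrt(65) + 7*14) + 144)*(-364) = -319/151 + ((sqrt(65) + 98) + 144)*(-364) = -319/151 + ((98 + sqrt(65)) + 144)*(-364) = -319/151 + (242 + sqrt(65))*(-364) = -319/151 + (-88088 - 364*sqrt(65)) = -13301607/151 - 364*sqrt(65)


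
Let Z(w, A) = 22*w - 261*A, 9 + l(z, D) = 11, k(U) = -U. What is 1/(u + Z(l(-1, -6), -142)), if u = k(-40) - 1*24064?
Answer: 1/13082 ≈ 7.6441e-5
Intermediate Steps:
l(z, D) = 2 (l(z, D) = -9 + 11 = 2)
Z(w, A) = -261*A + 22*w
u = -24024 (u = -1*(-40) - 1*24064 = 40 - 24064 = -24024)
1/(u + Z(l(-1, -6), -142)) = 1/(-24024 + (-261*(-142) + 22*2)) = 1/(-24024 + (37062 + 44)) = 1/(-24024 + 37106) = 1/13082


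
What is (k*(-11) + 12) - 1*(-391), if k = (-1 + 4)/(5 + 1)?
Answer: 795/2 ≈ 397.50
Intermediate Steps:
k = ½ (k = 3/6 = 3*(⅙) = ½ ≈ 0.50000)
(k*(-11) + 12) - 1*(-391) = ((½)*(-11) + 12) - 1*(-391) = (-11/2 + 12) + 391 = 13/2 + 391 = 795/2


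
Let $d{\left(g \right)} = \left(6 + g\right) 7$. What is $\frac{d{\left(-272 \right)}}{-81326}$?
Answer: $\frac{133}{5809} \approx 0.022896$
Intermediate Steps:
$d{\left(g \right)} = 42 + 7 g$
$\frac{d{\left(-272 \right)}}{-81326} = \frac{42 + 7 \left(-272\right)}{-81326} = \left(42 - 1904\right) \left(- \frac{1}{81326}\right) = \left(-1862\right) \left(- \frac{1}{81326}\right) = \frac{133}{5809}$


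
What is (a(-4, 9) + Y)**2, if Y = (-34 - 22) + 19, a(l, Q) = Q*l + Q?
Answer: 4096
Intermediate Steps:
a(l, Q) = Q + Q*l
Y = -37 (Y = -56 + 19 = -37)
(a(-4, 9) + Y)**2 = (9*(1 - 4) - 37)**2 = (9*(-3) - 37)**2 = (-27 - 37)**2 = (-64)**2 = 4096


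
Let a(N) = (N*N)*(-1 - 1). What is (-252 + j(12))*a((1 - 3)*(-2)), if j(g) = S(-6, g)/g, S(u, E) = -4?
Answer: 24224/3 ≈ 8074.7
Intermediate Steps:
j(g) = -4/g
a(N) = -2*N**2 (a(N) = N**2*(-2) = -2*N**2)
(-252 + j(12))*a((1 - 3)*(-2)) = (-252 - 4/12)*(-2*4*(1 - 3)**2) = (-252 - 4*1/12)*(-2*(-2*(-2))**2) = (-252 - 1/3)*(-2*4**2) = -(-1514)*16/3 = -757/3*(-32) = 24224/3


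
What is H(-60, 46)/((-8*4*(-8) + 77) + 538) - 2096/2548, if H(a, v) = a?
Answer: -38048/42679 ≈ -0.89149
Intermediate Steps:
H(-60, 46)/((-8*4*(-8) + 77) + 538) - 2096/2548 = -60/((-8*4*(-8) + 77) + 538) - 2096/2548 = -60/((-32*(-8) + 77) + 538) - 2096*1/2548 = -60/((256 + 77) + 538) - 524/637 = -60/(333 + 538) - 524/637 = -60/871 - 524/637 = -38048/42679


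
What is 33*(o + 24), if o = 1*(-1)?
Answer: 759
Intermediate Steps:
o = -1
33*(o + 24) = 33*(-1 + 24) = 33*23 = 759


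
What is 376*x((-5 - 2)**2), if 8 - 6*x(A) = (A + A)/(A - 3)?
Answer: 8460/23 ≈ 367.83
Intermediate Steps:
x(A) = 4/3 - A/(3*(-3 + A)) (x(A) = 4/3 - (A + A)/(6*(A - 3)) = 4/3 - 2*A/(6*(-3 + A)) = 4/3 - A/(3*(-3 + A)))
376*x((-5 - 2)**2) = 376*((-4 + (-5 - 2)**2)/(-3 + (-5 - 2)**2)) = 376*((-4 + (-7)**2)/(-3 + (-7)**2)) = 376*((-4 + 49)/(-3 + 49)) = 376*(45/46) = 8460/23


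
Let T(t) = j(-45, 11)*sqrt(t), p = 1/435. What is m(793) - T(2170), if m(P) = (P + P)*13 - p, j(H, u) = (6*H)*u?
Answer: 8968829/435 + 2970*sqrt(2170) ≈ 1.5897e+5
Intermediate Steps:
p = 1/435 ≈ 0.0022989
j(H, u) = 6*H*u
T(t) = -2970*sqrt(t) (T(t) = (6*(-45)*11)*sqrt(t) = -2970*sqrt(t))
m(P) = -1/435 + 26*P (m(P) = (P + P)*13 - 1*1/435 = (2*P)*13 - 1/435 = 26*P - 1/435 = -1/435 + 26*P)
m(793) - T(2170) = (-1/435 + 26*793) - (-2970)*sqrt(2170) = (-1/435 + 20618) + 2970*sqrt(2170) = 8968829/435 + 2970*sqrt(2170)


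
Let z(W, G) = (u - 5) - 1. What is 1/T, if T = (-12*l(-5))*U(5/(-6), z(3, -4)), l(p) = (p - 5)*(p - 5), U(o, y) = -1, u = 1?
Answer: 1/1200 ≈ 0.00083333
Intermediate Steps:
z(W, G) = -5 (z(W, G) = (1 - 5) - 1 = -4 - 1 = -5)
l(p) = (-5 + p)² (l(p) = (-5 + p)*(-5 + p) = (-5 + p)²)
T = 1200 (T = -12*(-5 - 5)²*(-1) = -12*(-10)²*(-1) = -12*100*(-1) = -1200*(-1) = 1200)
1/T = 1/1200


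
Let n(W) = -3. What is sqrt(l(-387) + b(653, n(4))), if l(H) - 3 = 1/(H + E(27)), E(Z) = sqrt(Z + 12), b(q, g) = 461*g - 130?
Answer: sqrt(-584371 + 1510*sqrt(39))/sqrt(387 - sqrt(39)) ≈ 38.859*I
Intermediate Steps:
b(q, g) = -130 + 461*g
E(Z) = sqrt(12 + Z)
l(H) = 3 + 1/(H + sqrt(39)) (l(H) = 3 + 1/(H + sqrt(12 + 27)) = 3 + 1/(H + sqrt(39)))
sqrt(l(-387) + b(653, n(4))) = sqrt((1 + 3*(-387) + 3*sqrt(39))/(-387 + sqrt(39)) + (-130 + 461*(-3))) = sqrt((1 - 1161 + 3*sqrt(39))/(-387 + sqrt(39)) + (-130 - 1383)) = sqrt((-1160 + 3*sqrt(39))/(-387 + sqrt(39)) - 1513) = sqrt(-1513 + (-1160 + 3*sqrt(39))/(-387 + sqrt(39)))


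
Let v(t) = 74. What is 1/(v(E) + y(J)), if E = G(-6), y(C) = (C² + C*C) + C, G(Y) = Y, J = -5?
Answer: 1/119 ≈ 0.0084034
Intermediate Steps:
y(C) = C + 2*C² (y(C) = (C² + C²) + C = 2*C² + C = C + 2*C²)
E = -6
1/(v(E) + y(J)) = 1/(74 - 5*(1 + 2*(-5))) = 1/(74 - 5*(1 - 10)) = 1/(74 - 5*(-9)) = 1/(74 + 45) = 1/119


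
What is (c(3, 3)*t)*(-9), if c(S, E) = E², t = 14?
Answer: -1134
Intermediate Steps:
(c(3, 3)*t)*(-9) = (3²*14)*(-9) = (9*14)*(-9) = 126*(-9) = -1134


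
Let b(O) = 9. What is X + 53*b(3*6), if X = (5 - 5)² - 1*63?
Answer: 414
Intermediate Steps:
X = -63 (X = 0² - 63 = 0 - 63 = -63)
X + 53*b(3*6) = -63 + 53*9 = -63 + 477 = 414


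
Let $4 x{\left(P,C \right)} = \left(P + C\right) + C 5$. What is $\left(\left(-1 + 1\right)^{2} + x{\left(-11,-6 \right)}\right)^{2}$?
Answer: $\frac{2209}{16} \approx 138.06$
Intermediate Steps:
$x{\left(P,C \right)} = \frac{P}{4} + \frac{3 C}{2}$ ($x{\left(P,C \right)} = \frac{\left(P + C\right) + C 5}{4} = \frac{\left(C + P\right) + 5 C}{4} = \frac{P + 6 C}{4} = \frac{P}{4} + \frac{3 C}{2}$)
$\left(\left(-1 + 1\right)^{2} + x{\left(-11,-6 \right)}\right)^{2} = \left(\left(-1 + 1\right)^{2} + \left(\frac{1}{4} \left(-11\right) + \frac{3}{2} \left(-6\right)\right)\right)^{2} = \left(0^{2} - \frac{47}{4}\right)^{2} = \left(0 - \frac{47}{4}\right)^{2} = \left(- \frac{47}{4}\right)^{2} = \frac{2209}{16}$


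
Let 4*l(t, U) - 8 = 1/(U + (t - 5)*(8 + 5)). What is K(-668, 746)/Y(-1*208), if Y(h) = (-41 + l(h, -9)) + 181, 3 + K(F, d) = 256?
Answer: 2811336/1577903 ≈ 1.7817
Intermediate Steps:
K(F, d) = 253 (K(F, d) = -3 + 256 = 253)
l(t, U) = 2 + 1/(4*(-65 + U + 13*t)) (l(t, U) = 2 + 1/(4*(U + (t - 5)*(8 + 5))) = 2 + 1/(4*(U + (-5 + t)*13)) = 2 + 1/(4*(U + (-65 + 13*t))) = 2 + 1/(4*(-65 + U + 13*t)))
Y(h) = 140 + (-591 + 104*h)/(4*(-74 + 13*h)) (Y(h) = (-41 + (-519 + 8*(-9) + 104*h)/(4*(-65 - 9 + 13*h))) + 181 = (-41 + (-519 - 72 + 104*h)/(4*(-74 + 13*h))) + 181 = (-41 + (-591 + 104*h)/(4*(-74 + 13*h))) + 181 = 140 + (-591 + 104*h)/(4*(-74 + 13*h)))
K(-668, 746)/Y(-1*208) = 253/(((-42031 + 7384*(-1*208))/(4*(-74 + 13*(-1*208))))) = 253/(((-42031 + 7384*(-208))/(4*(-74 + 13*(-208))))) = 253/(((-42031 - 1535872)/(4*(-74 - 2704)))) = 253/(((¼)*(-1577903)/(-2778))) = 253/(((¼)*(-1/2778)*(-1577903))) = 253/(1577903/11112) = 253*(11112/1577903) = 2811336/1577903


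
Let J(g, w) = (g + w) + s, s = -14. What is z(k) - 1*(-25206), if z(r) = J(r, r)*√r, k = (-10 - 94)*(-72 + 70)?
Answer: 25206 + 1608*√13 ≈ 31004.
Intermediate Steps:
J(g, w) = -14 + g + w (J(g, w) = (g + w) - 14 = -14 + g + w)
k = 208 (k = -104*(-2) = 208)
z(r) = √r*(-14 + 2*r) (z(r) = (-14 + r + r)*√r = (-14 + 2*r)*√r = √r*(-14 + 2*r))
z(k) - 1*(-25206) = 2*√208*(-7 + 208) - 1*(-25206) = 2*(4*√13)*201 + 25206 = 1608*√13 + 25206 = 25206 + 1608*√13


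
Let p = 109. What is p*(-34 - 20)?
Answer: -5886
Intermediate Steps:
p*(-34 - 20) = 109*(-34 - 20) = 109*(-54) = -5886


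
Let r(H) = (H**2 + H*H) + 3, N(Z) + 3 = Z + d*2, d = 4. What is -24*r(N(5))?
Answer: -4872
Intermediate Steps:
N(Z) = 5 + Z (N(Z) = -3 + (Z + 4*2) = -3 + (Z + 8) = -3 + (8 + Z) = 5 + Z)
r(H) = 3 + 2*H**2 (r(H) = (H**2 + H**2) + 3 = 2*H**2 + 3 = 3 + 2*H**2)
-24*r(N(5)) = -24*(3 + 2*(5 + 5)**2) = -24*(3 + 2*10**2) = -24*(3 + 2*100) = -24*(3 + 200) = -24*203 = -4872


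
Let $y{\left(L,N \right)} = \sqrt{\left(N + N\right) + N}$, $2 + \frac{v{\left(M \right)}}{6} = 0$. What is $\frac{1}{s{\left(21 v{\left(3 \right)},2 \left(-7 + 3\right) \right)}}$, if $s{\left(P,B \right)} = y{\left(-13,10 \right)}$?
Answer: $\frac{\sqrt{30}}{30} \approx 0.18257$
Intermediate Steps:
$v{\left(M \right)} = -12$ ($v{\left(M \right)} = -12 + 6 \cdot 0 = -12 + 0 = -12$)
$y{\left(L,N \right)} = \sqrt{3} \sqrt{N}$ ($y{\left(L,N \right)} = \sqrt{2 N + N} = \sqrt{3 N} = \sqrt{3} \sqrt{N}$)
$s{\left(P,B \right)} = \sqrt{30}$ ($s{\left(P,B \right)} = \sqrt{3} \sqrt{10} = \sqrt{30}$)
$\frac{1}{s{\left(21 v{\left(3 \right)},2 \left(-7 + 3\right) \right)}} = \frac{1}{\sqrt{30}} = \frac{\sqrt{30}}{30}$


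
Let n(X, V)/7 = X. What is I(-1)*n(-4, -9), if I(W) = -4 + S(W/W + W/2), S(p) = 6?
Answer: -56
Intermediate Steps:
n(X, V) = 7*X
I(W) = 2 (I(W) = -4 + 6 = 2)
I(-1)*n(-4, -9) = 2*(7*(-4)) = 2*(-28) = -56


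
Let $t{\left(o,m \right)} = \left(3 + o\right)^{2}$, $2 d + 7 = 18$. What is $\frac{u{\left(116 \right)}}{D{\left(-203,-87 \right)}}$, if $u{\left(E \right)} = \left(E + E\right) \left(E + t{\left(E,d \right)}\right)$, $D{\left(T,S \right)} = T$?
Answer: $- \frac{114216}{7} \approx -16317.0$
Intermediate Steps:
$d = \frac{11}{2}$ ($d = - \frac{7}{2} + \frac{1}{2} \cdot 18 = - \frac{7}{2} + 9 = \frac{11}{2} \approx 5.5$)
$u{\left(E \right)} = 2 E \left(E + \left(3 + E\right)^{2}\right)$ ($u{\left(E \right)} = \left(E + E\right) \left(E + \left(3 + E\right)^{2}\right) = 2 E \left(E + \left(3 + E\right)^{2}\right)$)
$\frac{u{\left(116 \right)}}{D{\left(-203,-87 \right)}} = \frac{2 \cdot 116 \left(116 + \left(3 + 116\right)^{2}\right)}{-203} = 2 \cdot 116 \left(116 + 119^{2}\right) \left(- \frac{1}{203}\right) = 2 \cdot 116 \left(116 + 14161\right) \left(- \frac{1}{203}\right) = 2 \cdot 116 \cdot 14277 \left(- \frac{1}{203}\right) = 3312264 \left(- \frac{1}{203}\right) = - \frac{114216}{7}$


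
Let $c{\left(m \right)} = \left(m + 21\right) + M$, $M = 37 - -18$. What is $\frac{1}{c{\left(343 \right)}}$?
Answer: $\frac{1}{419} \approx 0.0023866$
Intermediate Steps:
$M = 55$ ($M = 37 + 18 = 55$)
$c{\left(m \right)} = 76 + m$ ($c{\left(m \right)} = \left(m + 21\right) + 55 = \left(21 + m\right) + 55 = 76 + m$)
$\frac{1}{c{\left(343 \right)}} = \frac{1}{76 + 343} = \frac{1}{419}$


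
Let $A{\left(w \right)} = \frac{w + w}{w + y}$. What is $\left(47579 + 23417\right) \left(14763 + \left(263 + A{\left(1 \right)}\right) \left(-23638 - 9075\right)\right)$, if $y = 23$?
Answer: $- \frac{1829882585965}{3} \approx -6.0996 \cdot 10^{11}$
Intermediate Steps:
$A{\left(w \right)} = \frac{2 w}{23 + w}$ ($A{\left(w \right)} = \frac{w + w}{w + 23} = \frac{2 w}{23 + w}$)
$\left(47579 + 23417\right) \left(14763 + \left(263 + A{\left(1 \right)}\right) \left(-23638 - 9075\right)\right) = \left(47579 + 23417\right) \left(14763 + \left(263 + 2 \cdot 1 \frac{1}{23 + 1}\right) \left(-23638 - 9075\right)\right) = 70996 \left(14763 + \left(263 + 2 \cdot 1 \cdot \frac{1}{24}\right) \left(-32713\right)\right) = 70996 \left(14763 + \left(263 + \frac{1}{12}\right) \left(-32713\right)\right) = 70996 \left(14763 + \frac{3157}{12} \left(-32713\right)\right) = 70996 \left(14763 - \frac{103274941}{12}\right) = 70996 \left(- \frac{103097785}{12}\right) = - \frac{1829882585965}{3}$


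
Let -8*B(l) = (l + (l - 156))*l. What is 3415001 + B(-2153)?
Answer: 8856661/4 ≈ 2.2142e+6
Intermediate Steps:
B(l) = -l*(-156 + 2*l)/8 (B(l) = -(l + (l - 156))*l/8 = -(l + (-156 + l))*l/8 = -(-156 + 2*l)*l/8 = -l*(-156 + 2*l)/8)
3415001 + B(-2153) = 3415001 + (1/4)*(-2153)*(78 - 1*(-2153)) = 3415001 + (1/4)*(-2153)*(78 + 2153) = 3415001 + (1/4)*(-2153)*2231 = 3415001 - 4803343/4 = 8856661/4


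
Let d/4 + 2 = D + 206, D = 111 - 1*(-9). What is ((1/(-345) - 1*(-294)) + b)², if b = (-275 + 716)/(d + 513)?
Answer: 5139860299876/59367025 ≈ 86578.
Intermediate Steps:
D = 120 (D = 111 + 9 = 120)
d = 1296 (d = -8 + 4*(120 + 206) = -8 + 4*326 = -8 + 1304 = 1296)
b = 49/201 (b = (-275 + 716)/(1296 + 513) = 441/1809 = 441*(1/1809) = 49/201 ≈ 0.24378)
((1/(-345) - 1*(-294)) + b)² = ((1/(-345) - 1*(-294)) + 49/201)² = ((-1/345 + 294) + 49/201)² = (101429/345 + 49/201)² = (2267126/7705)² = 5139860299876/59367025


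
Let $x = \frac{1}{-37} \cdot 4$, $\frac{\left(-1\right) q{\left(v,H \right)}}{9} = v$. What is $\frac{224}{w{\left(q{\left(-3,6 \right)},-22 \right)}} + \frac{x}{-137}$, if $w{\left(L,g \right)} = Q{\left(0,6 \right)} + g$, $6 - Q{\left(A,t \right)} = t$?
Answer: $- \frac{567684}{55759} \approx -10.181$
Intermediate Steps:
$Q{\left(A,t \right)} = 6 - t$
$q{\left(v,H \right)} = - 9 v$
$w{\left(L,g \right)} = g$ ($w{\left(L,g \right)} = \left(6 - 6\right) + g = 0 + g = g$)
$x = - \frac{4}{37}$ ($x = \left(- \frac{1}{37}\right) 4 = - \frac{4}{37} \approx -0.10811$)
$\frac{224}{w{\left(q{\left(-3,6 \right)},-22 \right)}} + \frac{x}{-137} = \frac{224}{-22} - \frac{4}{37 \left(-137\right)} = 224 \left(- \frac{1}{22}\right) - - \frac{4}{5069} = - \frac{112}{11} + \frac{4}{5069} = - \frac{567684}{55759}$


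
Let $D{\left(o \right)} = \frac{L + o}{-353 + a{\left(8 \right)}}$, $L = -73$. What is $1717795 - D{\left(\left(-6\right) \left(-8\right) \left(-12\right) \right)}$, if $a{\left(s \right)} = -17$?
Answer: $\frac{635583501}{370} \approx 1.7178 \cdot 10^{6}$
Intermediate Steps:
$D{\left(o \right)} = \frac{73}{370} - \frac{o}{370}$ ($D{\left(o \right)} = \frac{-73 + o}{-353 - 17} = \frac{-73 + o}{-370} = \left(-73 + o\right) \left(- \frac{1}{370}\right) = \frac{73}{370} - \frac{o}{370}$)
$1717795 - D{\left(\left(-6\right) \left(-8\right) \left(-12\right) \right)} = 1717795 - \left(\frac{73}{370} - \frac{\left(-6\right) \left(-8\right) \left(-12\right)}{370}\right) = 1717795 - \left(\frac{73}{370} - \frac{48 \left(-12\right)}{370}\right) = 1717795 - \left(\frac{73}{370} - - \frac{288}{185}\right) = 1717795 - \left(\frac{73}{370} + \frac{288}{185}\right) = 1717795 - \frac{649}{370} = \frac{635583501}{370}$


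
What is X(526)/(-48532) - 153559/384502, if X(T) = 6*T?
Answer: -2166503425/4665162766 ≈ -0.46440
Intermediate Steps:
X(526)/(-48532) - 153559/384502 = (6*526)/(-48532) - 153559/384502 = 3156*(-1/48532) - 153559*1/384502 = -789/12133 - 153559/384502 = -2166503425/4665162766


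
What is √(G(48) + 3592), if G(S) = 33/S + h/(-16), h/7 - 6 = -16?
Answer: √57553/4 ≈ 59.976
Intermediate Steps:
h = -70 (h = 42 + 7*(-16) = 42 - 112 = -70)
G(S) = 35/8 + 33/S (G(S) = 33/S - 70/(-16) = 33/S - 70*(-1/16) = 33/S + 35/8 = 35/8 + 33/S)
√(G(48) + 3592) = √((35/8 + 33/48) + 3592) = √((35/8 + 33*(1/48)) + 3592) = √((35/8 + 11/16) + 3592) = √(81/16 + 3592) = √(57553/16) = √57553/4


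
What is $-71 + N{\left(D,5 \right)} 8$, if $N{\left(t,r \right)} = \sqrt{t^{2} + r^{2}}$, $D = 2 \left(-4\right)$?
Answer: $-71 + 8 \sqrt{89} \approx 4.4718$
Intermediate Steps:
$D = -8$
$N{\left(t,r \right)} = \sqrt{r^{2} + t^{2}}$
$-71 + N{\left(D,5 \right)} 8 = -71 + \sqrt{5^{2} + \left(-8\right)^{2}} \cdot 8 = -71 + \sqrt{25 + 64} \cdot 8 = -71 + \sqrt{89} \cdot 8 = -71 + 8 \sqrt{89}$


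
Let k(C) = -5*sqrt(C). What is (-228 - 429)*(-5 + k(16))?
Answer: 16425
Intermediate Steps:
(-228 - 429)*(-5 + k(16)) = (-228 - 429)*(-5 - 5*sqrt(16)) = -657*(-5 - 5*4) = -657*(-5 - 20) = -657*(-25) = 16425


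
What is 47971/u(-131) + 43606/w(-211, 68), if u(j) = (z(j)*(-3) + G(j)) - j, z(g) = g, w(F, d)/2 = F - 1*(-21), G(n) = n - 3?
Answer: 30566/3705 ≈ 8.2499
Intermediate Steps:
G(n) = -3 + n
w(F, d) = 42 + 2*F (w(F, d) = 2*(F - 1*(-21)) = 2*(F + 21) = 2*(21 + F) = 42 + 2*F)
u(j) = -3 - 3*j (u(j) = (j*(-3) + (-3 + j)) - j = (-3*j + (-3 + j)) - j = (-3 - 2*j) - j = -3 - 3*j)
47971/u(-131) + 43606/w(-211, 68) = 47971/(-3 - 3*(-131)) + 43606/(42 + 2*(-211)) = 47971/(-3 + 393) + 43606/(42 - 422) = 47971/390 + 43606/(-380) = 47971*(1/390) + 43606*(-1/380) = 47971/390 - 21803/190 = 30566/3705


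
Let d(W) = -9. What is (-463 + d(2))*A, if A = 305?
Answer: -143960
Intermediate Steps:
(-463 + d(2))*A = (-463 - 9)*305 = -472*305 = -143960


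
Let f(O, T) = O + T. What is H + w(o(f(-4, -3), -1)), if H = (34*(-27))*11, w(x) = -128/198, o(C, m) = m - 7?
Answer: -999766/99 ≈ -10099.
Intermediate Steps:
o(C, m) = -7 + m
w(x) = -64/99 (w(x) = -128*1/198 = -64/99)
H = -10098 (H = -918*11 = -10098)
H + w(o(f(-4, -3), -1)) = -10098 - 64/99 = -999766/99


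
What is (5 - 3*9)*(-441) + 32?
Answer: 9734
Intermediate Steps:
(5 - 3*9)*(-441) + 32 = (5 - 27)*(-441) + 32 = -22*(-441) + 32 = 9702 + 32 = 9734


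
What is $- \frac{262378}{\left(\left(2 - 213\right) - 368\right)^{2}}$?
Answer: $- \frac{262378}{335241} \approx -0.78265$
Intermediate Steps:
$- \frac{262378}{\left(\left(2 - 213\right) - 368\right)^{2}} = - \frac{262378}{\left(-211 - 368\right)^{2}} = - \frac{262378}{\left(-579\right)^{2}} = - \frac{262378}{335241}$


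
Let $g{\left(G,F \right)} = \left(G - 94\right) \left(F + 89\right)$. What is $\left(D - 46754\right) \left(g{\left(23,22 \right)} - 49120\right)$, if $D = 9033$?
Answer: $2150134721$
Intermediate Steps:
$g{\left(G,F \right)} = \left(-94 + G\right) \left(89 + F\right)$
$\left(D - 46754\right) \left(g{\left(23,22 \right)} - 49120\right) = \left(9033 - 46754\right) \left(\left(-8366 - 2068 + 89 \cdot 23 + 22 \cdot 23\right) - 49120\right) = - 37721 \left(\left(-8366 - 2068 + 2047 + 506\right) - 49120\right) = - 37721 \left(-7881 - 49120\right) = \left(-37721\right) \left(-57001\right) = 2150134721$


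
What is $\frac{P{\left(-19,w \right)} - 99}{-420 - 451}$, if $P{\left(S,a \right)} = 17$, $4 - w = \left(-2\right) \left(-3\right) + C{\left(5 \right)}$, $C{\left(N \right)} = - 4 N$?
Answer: $\frac{82}{871} \approx 0.094145$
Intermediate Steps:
$w = 18$ ($w = 4 - \left(\left(-2\right) \left(-3\right) - 20\right) = 4 - \left(6 - 20\right) = 4 - -14 = 4 + 14 = 18$)
$\frac{P{\left(-19,w \right)} - 99}{-420 - 451} = \frac{17 - 99}{-420 - 451} = - \frac{82}{-871} = \left(-82\right) \left(- \frac{1}{871}\right) = \frac{82}{871}$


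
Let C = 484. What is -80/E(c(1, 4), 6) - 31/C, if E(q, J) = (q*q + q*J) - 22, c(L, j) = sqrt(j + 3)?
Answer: -193879/4356 - 160*sqrt(7)/9 ≈ -91.544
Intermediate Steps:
c(L, j) = sqrt(3 + j)
E(q, J) = -22 + q**2 + J*q (E(q, J) = (q**2 + J*q) - 22 = -22 + q**2 + J*q)
-80/E(c(1, 4), 6) - 31/C = -80/(-22 + (sqrt(3 + 4))**2 + 6*sqrt(3 + 4)) - 31/484 = -80/(-22 + (sqrt(7))**2 + 6*sqrt(7)) - 31*1/484 = -80/(-22 + 7 + 6*sqrt(7)) - 31/484 = -80/(-15 + 6*sqrt(7)) - 31/484 = -31/484 - 80/(-15 + 6*sqrt(7))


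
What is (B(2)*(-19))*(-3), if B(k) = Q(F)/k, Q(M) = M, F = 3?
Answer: 171/2 ≈ 85.500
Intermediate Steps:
B(k) = 3/k
(B(2)*(-19))*(-3) = ((3/2)*(-19))*(-3) = -57/2*(-3) = 171/2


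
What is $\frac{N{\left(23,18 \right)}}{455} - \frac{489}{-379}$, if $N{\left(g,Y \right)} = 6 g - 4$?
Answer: $\frac{273281}{172445} \approx 1.5847$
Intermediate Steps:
$N{\left(g,Y \right)} = -4 + 6 g$
$\frac{N{\left(23,18 \right)}}{455} - \frac{489}{-379} = \frac{-4 + 6 \cdot 23}{455} - \frac{489}{-379} = \left(-4 + 138\right) \frac{1}{455} - - \frac{489}{379} = 134 \cdot \frac{1}{455} + \frac{489}{379} = \frac{134}{455} + \frac{489}{379} = \frac{273281}{172445}$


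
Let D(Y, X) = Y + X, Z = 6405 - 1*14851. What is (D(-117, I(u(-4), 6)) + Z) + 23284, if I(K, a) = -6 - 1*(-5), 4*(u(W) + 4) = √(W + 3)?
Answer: 14720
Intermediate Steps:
u(W) = -4 + √(3 + W)/4 (u(W) = -4 + √(W + 3)/4 = -4 + √(3 + W)/4)
Z = -8446 (Z = 6405 - 14851 = -8446)
I(K, a) = -1 (I(K, a) = -6 + 5 = -1)
D(Y, X) = X + Y
(D(-117, I(u(-4), 6)) + Z) + 23284 = ((-1 - 117) - 8446) + 23284 = (-118 - 8446) + 23284 = -8564 + 23284 = 14720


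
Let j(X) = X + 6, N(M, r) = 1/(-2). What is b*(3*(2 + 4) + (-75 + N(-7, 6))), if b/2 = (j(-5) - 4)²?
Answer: -1035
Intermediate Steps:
N(M, r) = -½
j(X) = 6 + X
b = 18 (b = 2*((6 - 5) - 4)² = 2*(1 - 4)² = 2*(-3)² = 2*9 = 18)
b*(3*(2 + 4) + (-75 + N(-7, 6))) = 18*(3*(2 + 4) + (-75 - ½)) = 18*(3*6 - 151/2) = 18*(18 - 151/2) = 18*(-115/2) = -1035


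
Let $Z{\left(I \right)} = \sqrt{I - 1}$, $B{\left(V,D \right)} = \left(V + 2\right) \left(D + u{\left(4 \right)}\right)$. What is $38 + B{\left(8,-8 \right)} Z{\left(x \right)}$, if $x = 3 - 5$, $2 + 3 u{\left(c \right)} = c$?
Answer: $38 - \frac{220 i \sqrt{3}}{3} \approx 38.0 - 127.02 i$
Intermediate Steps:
$u{\left(c \right)} = - \frac{2}{3} + \frac{c}{3}$
$x = -2$ ($x = 3 - 5 = -2$)
$B{\left(V,D \right)} = \left(2 + V\right) \left(\frac{2}{3} + D\right)$ ($B{\left(V,D \right)} = \left(V + 2\right) \left(D + \left(- \frac{2}{3} + \frac{1}{3} \cdot 4\right)\right) = \left(2 + V\right) \left(D + \left(- \frac{2}{3} + \frac{4}{3}\right)\right) = \left(2 + V\right) \left(D + \frac{2}{3}\right) = \left(2 + V\right) \left(\frac{2}{3} + D\right)$)
$Z{\left(I \right)} = \sqrt{-1 + I}$
$38 + B{\left(8,-8 \right)} Z{\left(x \right)} = 38 + \left(\frac{4}{3} + 2 \left(-8\right) + \frac{2}{3} \cdot 8 - 64\right) \sqrt{-1 - 2} = 38 + \left(\frac{4}{3} - 16 + \frac{16}{3} - 64\right) \sqrt{-3} = 38 - \frac{220 i \sqrt{3}}{3}$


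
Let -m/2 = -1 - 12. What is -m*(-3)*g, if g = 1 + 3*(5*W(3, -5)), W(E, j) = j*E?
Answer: -17472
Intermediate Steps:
W(E, j) = E*j
m = 26 (m = -2*(-1 - 12) = -2*(-13) = 26)
g = -224 (g = 1 + 3*(5*(3*(-5))) = 1 + 3*(5*(-15)) = 1 + 3*(-75) = 1 - 225 = -224)
-m*(-3)*g = -26*(-3)*(-224) = -(-78)*(-224) = -1*17472 = -17472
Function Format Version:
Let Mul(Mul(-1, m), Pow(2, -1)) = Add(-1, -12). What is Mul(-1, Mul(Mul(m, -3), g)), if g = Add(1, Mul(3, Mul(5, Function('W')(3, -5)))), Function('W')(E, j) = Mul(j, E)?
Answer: -17472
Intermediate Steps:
Function('W')(E, j) = Mul(E, j)
m = 26 (m = Mul(-2, Add(-1, -12)) = Mul(-2, -13) = 26)
g = -224 (g = Add(1, Mul(3, Mul(5, Mul(3, -5)))) = Add(1, Mul(3, Mul(5, -15))) = Add(1, Mul(3, -75)) = Add(1, -225) = -224)
Mul(-1, Mul(Mul(m, -3), g)) = Mul(-1, Mul(Mul(26, -3), -224)) = Mul(-1, Mul(-78, -224)) = Mul(-1, 17472) = -17472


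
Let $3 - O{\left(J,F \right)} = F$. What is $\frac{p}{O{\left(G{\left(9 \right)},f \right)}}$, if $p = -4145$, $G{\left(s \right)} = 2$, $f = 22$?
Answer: $\frac{4145}{19} \approx 218.16$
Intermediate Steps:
$O{\left(J,F \right)} = 3 - F$
$\frac{p}{O{\left(G{\left(9 \right)},f \right)}} = - \frac{4145}{3 - 22} = - \frac{4145}{-19} = \left(-4145\right) \left(- \frac{1}{19}\right) = \frac{4145}{19}$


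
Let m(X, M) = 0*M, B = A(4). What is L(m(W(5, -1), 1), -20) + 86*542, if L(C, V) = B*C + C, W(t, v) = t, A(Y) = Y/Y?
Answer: 46612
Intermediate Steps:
A(Y) = 1
B = 1
m(X, M) = 0
L(C, V) = 2*C (L(C, V) = 1*C + C = C + C = 2*C)
L(m(W(5, -1), 1), -20) + 86*542 = 2*0 + 86*542 = 0 + 46612 = 46612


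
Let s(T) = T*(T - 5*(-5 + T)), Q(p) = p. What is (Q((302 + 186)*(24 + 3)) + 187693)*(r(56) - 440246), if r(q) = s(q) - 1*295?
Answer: -90729514265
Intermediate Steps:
s(T) = T*(25 - 4*T) (s(T) = T*(T + (25 - 5*T)) = T*(25 - 4*T))
r(q) = -295 + q*(25 - 4*q) (r(q) = q*(25 - 4*q) - 1*295 = q*(25 - 4*q) - 295 = -295 + q*(25 - 4*q))
(Q((302 + 186)*(24 + 3)) + 187693)*(r(56) - 440246) = ((302 + 186)*(24 + 3) + 187693)*((-295 - 1*56*(-25 + 4*56)) - 440246) = (488*27 + 187693)*((-295 - 1*56*(-25 + 224)) - 440246) = (13176 + 187693)*((-295 - 1*56*199) - 440246) = 200869*((-295 - 11144) - 440246) = 200869*(-11439 - 440246) = 200869*(-451685) = -90729514265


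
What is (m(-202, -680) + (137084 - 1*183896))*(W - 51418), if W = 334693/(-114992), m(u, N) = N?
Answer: 70204970032677/28748 ≈ 2.4421e+9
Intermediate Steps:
W = -334693/114992 (W = 334693*(-1/114992) = -334693/114992 ≈ -2.9106)
(m(-202, -680) + (137084 - 1*183896))*(W - 51418) = (-680 + (137084 - 1*183896))*(-334693/114992 - 51418) = (-680 + (137084 - 183896))*(-5912993349/114992) = (-680 - 46812)*(-5912993349/114992) = -47492*(-5912993349/114992) = 70204970032677/28748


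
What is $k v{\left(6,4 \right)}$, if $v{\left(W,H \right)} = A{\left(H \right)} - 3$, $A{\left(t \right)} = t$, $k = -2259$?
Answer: $-2259$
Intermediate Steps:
$v{\left(W,H \right)} = -3 + H$ ($v{\left(W,H \right)} = H - 3 = -3 + H$)
$k v{\left(6,4 \right)} = - 2259 \left(-3 + 4\right) = \left(-2259\right) 1 = -2259$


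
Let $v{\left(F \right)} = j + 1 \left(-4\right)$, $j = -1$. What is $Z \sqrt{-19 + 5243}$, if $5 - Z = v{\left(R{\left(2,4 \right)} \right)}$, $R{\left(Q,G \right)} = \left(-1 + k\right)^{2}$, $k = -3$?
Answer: $20 \sqrt{1306} \approx 722.77$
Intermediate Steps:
$R{\left(Q,G \right)} = 16$ ($R{\left(Q,G \right)} = \left(-1 - 3\right)^{2} = \left(-4\right)^{2} = 16$)
$v{\left(F \right)} = -5$ ($v{\left(F \right)} = -1 + 1 \left(-4\right) = -1 - 4 = -5$)
$Z = 10$ ($Z = 5 - -5 = 5 + 5 = 10$)
$Z \sqrt{-19 + 5243} = 10 \sqrt{-19 + 5243} = 10 \sqrt{5224} = 10 \cdot 2 \sqrt{1306} = 20 \sqrt{1306}$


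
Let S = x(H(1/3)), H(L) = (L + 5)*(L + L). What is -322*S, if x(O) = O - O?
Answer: 0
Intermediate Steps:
H(L) = 2*L*(5 + L) (H(L) = (5 + L)*(2*L) = 2*L*(5 + L))
x(O) = 0
S = 0
-322*S = -322*0 = 0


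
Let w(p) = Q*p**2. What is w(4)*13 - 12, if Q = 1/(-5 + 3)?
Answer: -116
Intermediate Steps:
Q = -1/2 (Q = 1/(-2) = -1/2 ≈ -0.50000)
w(p) = -p**2/2
w(4)*13 - 12 = -1/2*4**2*13 - 12 = -1/2*16*13 - 12 = -8*13 - 12 = -104 - 12 = -116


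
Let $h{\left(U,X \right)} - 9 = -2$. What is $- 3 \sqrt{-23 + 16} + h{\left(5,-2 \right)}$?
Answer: $7 - 3 i \sqrt{7} \approx 7.0 - 7.9373 i$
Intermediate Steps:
$h{\left(U,X \right)} = 7$ ($h{\left(U,X \right)} = 9 - 2 = 7$)
$- 3 \sqrt{-23 + 16} + h{\left(5,-2 \right)} = - 3 \sqrt{-23 + 16} + 7 = - 3 \sqrt{-7} + 7 = - 3 i \sqrt{7} + 7 = 7 - 3 i \sqrt{7}$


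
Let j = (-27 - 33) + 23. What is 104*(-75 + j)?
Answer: -11648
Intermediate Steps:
j = -37 (j = -60 + 23 = -37)
104*(-75 + j) = 104*(-75 - 37) = 104*(-112) = -11648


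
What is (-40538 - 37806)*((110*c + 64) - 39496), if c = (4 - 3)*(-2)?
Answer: 3106496288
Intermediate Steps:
c = -2 (c = 1*(-2) = -2)
(-40538 - 37806)*((110*c + 64) - 39496) = (-40538 - 37806)*((110*(-2) + 64) - 39496) = -78344*((-220 + 64) - 39496) = -78344*(-156 - 39496) = -78344*(-39652) = 3106496288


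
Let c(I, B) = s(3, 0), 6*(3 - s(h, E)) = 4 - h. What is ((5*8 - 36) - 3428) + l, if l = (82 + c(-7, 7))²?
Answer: 135817/36 ≈ 3772.7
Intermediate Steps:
s(h, E) = 7/3 + h/6 (s(h, E) = 3 - (4 - h)/6 = 3 + (-⅔ + h/6) = 7/3 + h/6)
c(I, B) = 17/6 (c(I, B) = 7/3 + (⅙)*3 = 7/3 + ½ = 17/6)
l = 259081/36 (l = (82 + 17/6)² = (509/6)² = 259081/36 ≈ 7196.7)
((5*8 - 36) - 3428) + l = ((5*8 - 36) - 3428) + 259081/36 = ((40 - 36) - 3428) + 259081/36 = (4 - 3428) + 259081/36 = -3424 + 259081/36 = 135817/36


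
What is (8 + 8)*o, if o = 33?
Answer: 528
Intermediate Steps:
(8 + 8)*o = (8 + 8)*33 = 16*33 = 528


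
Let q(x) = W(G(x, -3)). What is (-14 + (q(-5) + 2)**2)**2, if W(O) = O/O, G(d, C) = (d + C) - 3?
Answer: 25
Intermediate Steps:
G(d, C) = -3 + C + d (G(d, C) = (C + d) - 3 = -3 + C + d)
W(O) = 1
q(x) = 1
(-14 + (q(-5) + 2)**2)**2 = (-14 + (1 + 2)**2)**2 = (-14 + 3**2)**2 = (-14 + 9)**2 = (-5)**2 = 25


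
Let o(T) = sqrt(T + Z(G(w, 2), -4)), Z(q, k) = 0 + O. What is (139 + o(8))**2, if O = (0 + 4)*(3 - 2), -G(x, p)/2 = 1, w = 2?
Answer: 19333 + 556*sqrt(3) ≈ 20296.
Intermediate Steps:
G(x, p) = -2 (G(x, p) = -2*1 = -2)
O = 4 (O = 4*1 = 4)
Z(q, k) = 4 (Z(q, k) = 0 + 4 = 4)
o(T) = sqrt(4 + T) (o(T) = sqrt(T + 4) = sqrt(4 + T))
(139 + o(8))**2 = (139 + sqrt(4 + 8))**2 = (139 + sqrt(12))**2 = (139 + 2*sqrt(3))**2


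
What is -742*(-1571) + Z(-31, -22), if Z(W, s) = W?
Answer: 1165651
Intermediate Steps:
-742*(-1571) + Z(-31, -22) = -742*(-1571) - 31 = 1165682 - 31 = 1165651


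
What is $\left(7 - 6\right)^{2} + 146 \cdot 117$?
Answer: $17083$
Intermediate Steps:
$\left(7 - 6\right)^{2} + 146 \cdot 117 = 1^{2} + 17082 = 1 + 17082 = 17083$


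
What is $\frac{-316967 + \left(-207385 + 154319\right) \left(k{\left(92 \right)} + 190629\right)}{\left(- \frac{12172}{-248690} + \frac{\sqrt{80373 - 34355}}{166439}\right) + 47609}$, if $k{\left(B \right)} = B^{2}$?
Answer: $- \frac{182119723772367576926561059690825}{820655937858110041631991297} + \frac{22983299643727642246625 \sqrt{46018}}{820655937858110041631991297} \approx -2.2192 \cdot 10^{5}$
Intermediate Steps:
$\frac{-316967 + \left(-207385 + 154319\right) \left(k{\left(92 \right)} + 190629\right)}{\left(- \frac{12172}{-248690} + \frac{\sqrt{80373 - 34355}}{166439}\right) + 47609} = \frac{-316967 + \left(-207385 + 154319\right) \left(92^{2} + 190629\right)}{\left(- \frac{12172}{-248690} + \frac{\sqrt{80373 - 34355}}{166439}\right) + 47609} = \frac{-316967 - 53066 \left(8464 + 190629\right)}{\left(\left(-12172\right) \left(- \frac{1}{248690}\right) + \sqrt{46018} \cdot \frac{1}{166439}\right) + 47609} = \frac{-316967 - 10565069138}{\left(\frac{6086}{124345} + \frac{\sqrt{46018}}{166439}\right) + 47609} = \frac{-316967 - 10565069138}{\frac{5919947191}{124345} + \frac{\sqrt{46018}}{166439}} = - \frac{10565386105}{\frac{5919947191}{124345} + \frac{\sqrt{46018}}{166439}}$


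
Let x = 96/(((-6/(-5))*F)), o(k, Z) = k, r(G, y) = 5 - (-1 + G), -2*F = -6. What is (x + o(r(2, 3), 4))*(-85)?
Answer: -7820/3 ≈ -2606.7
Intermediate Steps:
F = 3 (F = -½*(-6) = 3)
r(G, y) = 6 - G (r(G, y) = 5 + (1 - G) = 6 - G)
x = 80/3 (x = 96/((-6/(-5)*3)) = 96/((-6*(-⅕)*3)) = 96/(((6/5)*3)) = 96/(18/5) = 96*(5/18) = 80/3 ≈ 26.667)
(x + o(r(2, 3), 4))*(-85) = (80/3 + (6 - 1*2))*(-85) = (80/3 + (6 - 2))*(-85) = (80/3 + 4)*(-85) = (92/3)*(-85) = -7820/3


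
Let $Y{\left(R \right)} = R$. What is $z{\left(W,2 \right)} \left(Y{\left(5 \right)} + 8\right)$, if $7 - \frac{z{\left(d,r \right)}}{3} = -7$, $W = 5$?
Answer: $546$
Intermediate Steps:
$z{\left(d,r \right)} = 42$ ($z{\left(d,r \right)} = 21 - -21 = 21 + 21 = 42$)
$z{\left(W,2 \right)} \left(Y{\left(5 \right)} + 8\right) = 42 \left(5 + 8\right) = 42 \cdot 13 = 546$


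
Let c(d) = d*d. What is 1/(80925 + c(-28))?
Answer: 1/81709 ≈ 1.2239e-5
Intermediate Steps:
c(d) = d²
1/(80925 + c(-28)) = 1/(80925 + (-28)²) = 1/(80925 + 784) = 1/81709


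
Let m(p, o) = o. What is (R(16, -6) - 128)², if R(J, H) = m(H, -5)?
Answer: 17689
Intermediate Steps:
R(J, H) = -5
(R(16, -6) - 128)² = (-5 - 128)² = (-133)² = 17689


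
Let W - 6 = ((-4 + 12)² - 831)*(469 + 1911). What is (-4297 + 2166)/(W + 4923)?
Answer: 2131/1820531 ≈ 0.0011705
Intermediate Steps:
W = -1825454 (W = 6 + ((-4 + 12)² - 831)*(469 + 1911) = 6 + (8² - 831)*2380 = 6 + (64 - 831)*2380 = 6 - 767*2380 = 6 - 1825460 = -1825454)
(-4297 + 2166)/(W + 4923) = (-4297 + 2166)/(-1825454 + 4923) = -2131/(-1820531) = -2131*(-1/1820531) = 2131/1820531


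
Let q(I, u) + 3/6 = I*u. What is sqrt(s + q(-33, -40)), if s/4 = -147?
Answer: sqrt(2926)/2 ≈ 27.046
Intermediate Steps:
q(I, u) = -1/2 + I*u
s = -588 (s = 4*(-147) = -588)
sqrt(s + q(-33, -40)) = sqrt(-588 + (-1/2 - 33*(-40))) = sqrt(-588 + (-1/2 + 1320)) = sqrt(-588 + 2639/2) = sqrt(1463/2) = sqrt(2926)/2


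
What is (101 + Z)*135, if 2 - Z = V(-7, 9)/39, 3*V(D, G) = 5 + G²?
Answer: 179475/13 ≈ 13806.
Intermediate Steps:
V(D, G) = 5/3 + G²/3 (V(D, G) = (5 + G²)/3 = 5/3 + G²/3)
Z = 148/117 (Z = 2 - (5/3 + (⅓)*9²)/39 = 2 - (5/3 + (⅓)*81)/39 = 2 - (5/3 + 27)/39 = 2 - 86/(3*39) = 2 - 1*86/117 = 2 - 86/117 = 148/117 ≈ 1.2650)
(101 + Z)*135 = (101 + 148/117)*135 = (11965/117)*135 = 179475/13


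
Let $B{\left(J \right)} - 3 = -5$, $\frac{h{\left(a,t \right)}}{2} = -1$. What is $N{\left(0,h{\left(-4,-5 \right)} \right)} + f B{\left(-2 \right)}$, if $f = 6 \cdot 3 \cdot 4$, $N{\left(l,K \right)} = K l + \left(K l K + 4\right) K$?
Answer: $-152$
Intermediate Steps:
$h{\left(a,t \right)} = -2$ ($h{\left(a,t \right)} = 2 \left(-1\right) = -2$)
$B{\left(J \right)} = -2$ ($B{\left(J \right)} = 3 - 5 = -2$)
$N{\left(l,K \right)} = K l + K \left(4 + l K^{2}\right)$ ($N{\left(l,K \right)} = K l + \left(l K^{2} + 4\right) K = K l + \left(4 + l K^{2}\right) K = K l + K \left(4 + l K^{2}\right)$)
$f = 72$ ($f = 18 \cdot 4 = 72$)
$N{\left(0,h{\left(-4,-5 \right)} \right)} + f B{\left(-2 \right)} = - 2 \left(4 + 0 + 0 \left(-2\right)^{2}\right) + 72 \left(-2\right) = - 2 \left(4 + 0 + 0 \cdot 4\right) - 144 = - 2 \left(4 + 0 + 0\right) - 144 = \left(-2\right) 4 - 144 = -8 - 144 = -152$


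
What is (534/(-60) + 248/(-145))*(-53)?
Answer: 163081/290 ≈ 562.35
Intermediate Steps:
(534/(-60) + 248/(-145))*(-53) = (534*(-1/60) + 248*(-1/145))*(-53) = (-89/10 - 248/145)*(-53) = -3077/290*(-53) = 163081/290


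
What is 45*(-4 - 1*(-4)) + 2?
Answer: 2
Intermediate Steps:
45*(-4 - 1*(-4)) + 2 = 45*(-4 + 4) + 2 = 45*0 + 2 = 0 + 2 = 2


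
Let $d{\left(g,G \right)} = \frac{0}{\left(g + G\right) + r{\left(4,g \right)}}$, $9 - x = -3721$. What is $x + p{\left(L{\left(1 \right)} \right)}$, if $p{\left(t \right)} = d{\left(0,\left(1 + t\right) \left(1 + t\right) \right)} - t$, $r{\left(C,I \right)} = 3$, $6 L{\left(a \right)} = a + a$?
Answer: $\frac{11189}{3} \approx 3729.7$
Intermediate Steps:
$L{\left(a \right)} = \frac{a}{3}$ ($L{\left(a \right)} = \frac{a + a}{6} = \frac{2 a}{6} = \frac{a}{3}$)
$x = 3730$ ($x = 9 - -3721 = 9 + 3721 = 3730$)
$d{\left(g,G \right)} = 0$ ($d{\left(g,G \right)} = \frac{0}{\left(g + G\right) + 3} = \frac{0}{\left(G + g\right) + 3} = \frac{0}{3 + G + g} = 0$)
$p{\left(t \right)} = - t$ ($p{\left(t \right)} = 0 - t = - t$)
$x + p{\left(L{\left(1 \right)} \right)} = 3730 - \frac{1}{3} \cdot 1 = 3730 - \frac{1}{3} = \frac{11189}{3}$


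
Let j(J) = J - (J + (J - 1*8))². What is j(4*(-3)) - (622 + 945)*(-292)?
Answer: 456528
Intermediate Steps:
j(J) = J - (-8 + 2*J)² (j(J) = J - (J + (J - 8))² = J - (J + (-8 + J))² = J - (-8 + 2*J)²)
j(4*(-3)) - (622 + 945)*(-292) = (4*(-3) - 4*(-4 + 4*(-3))²) - (622 + 945)*(-292) = (-12 - 4*(-4 - 12)²) - 1567*(-292) = (-12 - 4*(-16)²) - 1*(-457564) = (-12 - 4*256) + 457564 = (-12 - 1024) + 457564 = -1036 + 457564 = 456528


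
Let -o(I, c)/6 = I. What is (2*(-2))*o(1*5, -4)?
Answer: 120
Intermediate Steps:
o(I, c) = -6*I
(2*(-2))*o(1*5, -4) = (2*(-2))*(-6*5) = -(-24)*5 = -4*(-30) = 120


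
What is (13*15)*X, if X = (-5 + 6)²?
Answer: 195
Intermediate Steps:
X = 1 (X = 1² = 1)
(13*15)*X = (13*15)*1 = 195*1 = 195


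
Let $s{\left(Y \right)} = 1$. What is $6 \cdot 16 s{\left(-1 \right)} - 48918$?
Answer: $-48822$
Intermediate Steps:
$6 \cdot 16 s{\left(-1 \right)} - 48918 = 6 \cdot 16 \cdot 1 - 48918 = 96 \cdot 1 - 48918 = 96 - 48918 = -48822$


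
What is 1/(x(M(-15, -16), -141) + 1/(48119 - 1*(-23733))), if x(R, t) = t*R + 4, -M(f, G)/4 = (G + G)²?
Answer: 71852/41497404081 ≈ 1.7315e-6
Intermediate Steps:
M(f, G) = -16*G² (M(f, G) = -4*(G + G)² = -4*4*G² = -16*G²)
x(R, t) = 4 + R*t (x(R, t) = R*t + 4 = 4 + R*t)
1/(x(M(-15, -16), -141) + 1/(48119 - 1*(-23733))) = 1/((4 - 16*(-16)²*(-141)) + 1/(48119 - 1*(-23733))) = 1/((4 - 16*256*(-141)) + 1/(48119 + 23733)) = 1/((4 - 4096*(-141)) + 1/71852) = 1/((4 + 577536) + 1/71852) = 1/(577540 + 1/71852) = 1/(41497404081/71852) = 71852/41497404081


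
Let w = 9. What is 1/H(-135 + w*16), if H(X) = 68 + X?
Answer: 1/77 ≈ 0.012987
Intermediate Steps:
1/H(-135 + w*16) = 1/(68 + (-135 + 9*16)) = 1/(68 + (-135 + 144)) = 1/(68 + 9) = 1/77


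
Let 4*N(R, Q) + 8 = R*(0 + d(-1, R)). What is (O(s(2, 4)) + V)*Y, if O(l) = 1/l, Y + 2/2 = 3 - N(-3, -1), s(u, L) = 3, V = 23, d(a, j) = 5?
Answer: 1085/6 ≈ 180.83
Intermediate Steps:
N(R, Q) = -2 + 5*R/4 (N(R, Q) = -2 + (R*(0 + 5))/4 = -2 + (R*5)/4 = -2 + (5*R)/4 = -2 + 5*R/4)
Y = 31/4 (Y = -1 + (3 - (-2 + (5/4)*(-3))) = -1 + (3 - (-2 - 15/4)) = -1 + (3 - 1*(-23/4)) = -1 + (3 + 23/4) = -1 + 35/4 = 31/4 ≈ 7.7500)
O(l) = 1/l
(O(s(2, 4)) + V)*Y = (1/3 + 23)*(31/4) = (⅓ + 23)*(31/4) = (70/3)*(31/4) = 1085/6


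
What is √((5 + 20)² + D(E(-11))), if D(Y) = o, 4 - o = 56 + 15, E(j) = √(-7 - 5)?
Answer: 3*√62 ≈ 23.622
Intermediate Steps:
E(j) = 2*I*√3 (E(j) = √(-12) = 2*I*√3)
o = -67 (o = 4 - (56 + 15) = 4 - 1*71 = 4 - 71 = -67)
D(Y) = -67
√((5 + 20)² + D(E(-11))) = √((5 + 20)² - 67) = √(25² - 67) = √(625 - 67) = √558 = 3*√62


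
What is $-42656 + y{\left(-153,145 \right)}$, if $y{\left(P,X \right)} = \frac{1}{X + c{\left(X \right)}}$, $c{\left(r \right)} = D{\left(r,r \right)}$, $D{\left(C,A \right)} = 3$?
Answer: $- \frac{6313087}{148} \approx -42656.0$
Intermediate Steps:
$c{\left(r \right)} = 3$
$y{\left(P,X \right)} = \frac{1}{3 + X}$ ($y{\left(P,X \right)} = \frac{1}{X + 3} = \frac{1}{3 + X}$)
$-42656 + y{\left(-153,145 \right)} = -42656 + \frac{1}{3 + 145} = -42656 + \frac{1}{148} = - \frac{6313087}{148}$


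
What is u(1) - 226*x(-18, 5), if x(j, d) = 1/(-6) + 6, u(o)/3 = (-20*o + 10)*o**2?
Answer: -4045/3 ≈ -1348.3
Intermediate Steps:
u(o) = 3*o**2*(10 - 20*o) (u(o) = 3*((-20*o + 10)*o**2) = 3*((10 - 20*o)*o**2) = 3*(o**2*(10 - 20*o)) = 3*o**2*(10 - 20*o))
x(j, d) = 35/6 (x(j, d) = -1/6 + 6 = 35/6)
u(1) - 226*x(-18, 5) = 1**2*(30 - 60*1) - 226*35/6 = 1*(30 - 60) - 3955/3 = 1*(-30) - 3955/3 = -30 - 3955/3 = -4045/3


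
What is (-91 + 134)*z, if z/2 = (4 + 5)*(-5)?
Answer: -3870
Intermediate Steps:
z = -90 (z = 2*((4 + 5)*(-5)) = 2*(9*(-5)) = 2*(-45) = -90)
(-91 + 134)*z = (-91 + 134)*(-90) = 43*(-90) = -3870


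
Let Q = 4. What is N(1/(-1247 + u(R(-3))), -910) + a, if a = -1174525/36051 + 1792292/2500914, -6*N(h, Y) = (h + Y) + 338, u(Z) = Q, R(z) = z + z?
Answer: 790345844557211/12452160012578 ≈ 63.471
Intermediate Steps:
R(z) = 2*z
u(Z) = 4
N(h, Y) = -169/3 - Y/6 - h/6 (N(h, Y) = -((h + Y) + 338)/6 = -((Y + h) + 338)/6 = -(338 + Y + h)/6 = -169/3 - Y/6 - h/6)
a = -159598449831/5008913923 (a = -1174525*1/36051 + 1792292*(1/2500914) = -1174525/36051 + 896146/1250457 = -159598449831/5008913923 ≈ -31.863)
N(1/(-1247 + u(R(-3))), -910) + a = (-169/3 - 1/6*(-910) - 1/(6*(-1247 + 4))) - 159598449831/5008913923 = (-169/3 + 455/3 - 1/6/(-1243)) - 159598449831/5008913923 = (-169/3 + 455/3 - 1/6*(-1/1243)) - 159598449831/5008913923 = (-169/3 + 455/3 + 1/7458) - 159598449831/5008913923 = 236999/2486 - 159598449831/5008913923 = 790345844557211/12452160012578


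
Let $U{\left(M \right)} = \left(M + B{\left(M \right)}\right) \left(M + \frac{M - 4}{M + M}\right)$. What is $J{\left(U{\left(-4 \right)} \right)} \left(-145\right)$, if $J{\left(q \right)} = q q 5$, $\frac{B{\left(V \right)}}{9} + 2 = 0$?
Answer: $-3158100$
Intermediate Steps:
$B{\left(V \right)} = -18$ ($B{\left(V \right)} = -18 + 9 \cdot 0 = -18 + 0 = -18$)
$U{\left(M \right)} = \left(-18 + M\right) \left(M + \frac{-4 + M}{2 M}\right)$ ($U{\left(M \right)} = \left(M - 18\right) \left(M + \frac{M - 4}{M + M}\right) = \left(-18 + M\right) \left(M + \frac{-4 + M}{2 M}\right)$)
$J{\left(q \right)} = 5 q^{2}$ ($J{\left(q \right)} = q^{2} \cdot 5 = 5 q^{2}$)
$J{\left(U{\left(-4 \right)} \right)} \left(-145\right) = 5 \left(-11 + \left(-4\right)^{2} + \frac{36}{-4} - -70\right)^{2} \left(-145\right) = 5 \left(-11 + 16 + 36 \left(- \frac{1}{4}\right) + 70\right)^{2} \left(-145\right) = 5 \left(-11 + 16 - 9 + 70\right)^{2} \left(-145\right) = 5 \cdot 66^{2} \left(-145\right) = 5 \cdot 4356 \left(-145\right) = 21780 \left(-145\right) = -3158100$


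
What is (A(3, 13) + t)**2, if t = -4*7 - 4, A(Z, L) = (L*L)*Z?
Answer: 225625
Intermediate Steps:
A(Z, L) = Z*L**2 (A(Z, L) = L**2*Z = Z*L**2)
t = -32 (t = -28 - 4 = -32)
(A(3, 13) + t)**2 = (3*13**2 - 32)**2 = (3*169 - 32)**2 = (507 - 32)**2 = 475**2 = 225625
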